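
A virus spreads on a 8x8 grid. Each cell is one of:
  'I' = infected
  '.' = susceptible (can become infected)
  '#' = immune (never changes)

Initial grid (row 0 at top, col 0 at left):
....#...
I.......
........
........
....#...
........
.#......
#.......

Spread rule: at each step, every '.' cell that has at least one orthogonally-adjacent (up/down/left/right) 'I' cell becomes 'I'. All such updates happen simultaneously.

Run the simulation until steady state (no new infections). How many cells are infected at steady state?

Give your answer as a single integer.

Step 0 (initial): 1 infected
Step 1: +3 new -> 4 infected
Step 2: +4 new -> 8 infected
Step 3: +5 new -> 13 infected
Step 4: +6 new -> 19 infected
Step 5: +6 new -> 25 infected
Step 6: +6 new -> 31 infected
Step 7: +6 new -> 37 infected
Step 8: +7 new -> 44 infected
Step 9: +6 new -> 50 infected
Step 10: +4 new -> 54 infected
Step 11: +3 new -> 57 infected
Step 12: +2 new -> 59 infected
Step 13: +1 new -> 60 infected
Step 14: +0 new -> 60 infected

Answer: 60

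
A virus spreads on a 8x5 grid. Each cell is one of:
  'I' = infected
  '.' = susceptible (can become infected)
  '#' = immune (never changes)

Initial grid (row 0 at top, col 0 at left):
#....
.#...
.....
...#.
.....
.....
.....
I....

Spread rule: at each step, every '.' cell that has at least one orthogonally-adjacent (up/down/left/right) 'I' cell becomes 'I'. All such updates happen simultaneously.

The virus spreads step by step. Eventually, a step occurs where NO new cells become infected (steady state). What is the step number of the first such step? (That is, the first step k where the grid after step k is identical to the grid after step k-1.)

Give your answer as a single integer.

Step 0 (initial): 1 infected
Step 1: +2 new -> 3 infected
Step 2: +3 new -> 6 infected
Step 3: +4 new -> 10 infected
Step 4: +5 new -> 15 infected
Step 5: +5 new -> 20 infected
Step 6: +5 new -> 25 infected
Step 7: +2 new -> 27 infected
Step 8: +3 new -> 30 infected
Step 9: +3 new -> 33 infected
Step 10: +3 new -> 36 infected
Step 11: +1 new -> 37 infected
Step 12: +0 new -> 37 infected

Answer: 12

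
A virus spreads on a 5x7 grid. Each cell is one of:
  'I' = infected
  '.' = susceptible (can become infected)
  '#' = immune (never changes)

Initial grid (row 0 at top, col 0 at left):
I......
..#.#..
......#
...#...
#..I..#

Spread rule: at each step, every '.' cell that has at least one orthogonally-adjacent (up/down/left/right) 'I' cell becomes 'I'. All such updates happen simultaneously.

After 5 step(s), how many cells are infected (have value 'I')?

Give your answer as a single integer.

Step 0 (initial): 2 infected
Step 1: +4 new -> 6 infected
Step 2: +7 new -> 13 infected
Step 3: +7 new -> 20 infected
Step 4: +5 new -> 25 infected
Step 5: +2 new -> 27 infected

Answer: 27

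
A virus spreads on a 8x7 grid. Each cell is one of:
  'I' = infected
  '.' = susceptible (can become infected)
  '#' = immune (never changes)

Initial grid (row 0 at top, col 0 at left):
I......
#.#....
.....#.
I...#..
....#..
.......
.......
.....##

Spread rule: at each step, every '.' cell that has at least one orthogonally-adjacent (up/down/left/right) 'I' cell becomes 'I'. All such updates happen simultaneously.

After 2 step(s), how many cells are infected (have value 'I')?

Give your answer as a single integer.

Step 0 (initial): 2 infected
Step 1: +4 new -> 6 infected
Step 2: +6 new -> 12 infected

Answer: 12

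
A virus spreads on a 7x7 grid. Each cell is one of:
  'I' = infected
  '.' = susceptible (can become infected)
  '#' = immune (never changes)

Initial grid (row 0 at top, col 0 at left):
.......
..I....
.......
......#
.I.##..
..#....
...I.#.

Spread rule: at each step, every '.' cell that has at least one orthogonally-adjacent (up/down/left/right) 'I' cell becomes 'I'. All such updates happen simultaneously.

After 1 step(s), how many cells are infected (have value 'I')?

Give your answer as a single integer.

Step 0 (initial): 3 infected
Step 1: +11 new -> 14 infected

Answer: 14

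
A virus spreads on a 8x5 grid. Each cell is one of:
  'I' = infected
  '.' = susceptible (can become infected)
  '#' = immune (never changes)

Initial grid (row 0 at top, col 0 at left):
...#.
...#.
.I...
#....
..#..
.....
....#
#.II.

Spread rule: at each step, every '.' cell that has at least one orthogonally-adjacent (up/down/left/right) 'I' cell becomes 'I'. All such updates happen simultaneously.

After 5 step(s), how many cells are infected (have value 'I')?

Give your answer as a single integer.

Step 0 (initial): 3 infected
Step 1: +8 new -> 11 infected
Step 2: +9 new -> 20 infected
Step 3: +9 new -> 29 infected
Step 4: +4 new -> 33 infected
Step 5: +1 new -> 34 infected

Answer: 34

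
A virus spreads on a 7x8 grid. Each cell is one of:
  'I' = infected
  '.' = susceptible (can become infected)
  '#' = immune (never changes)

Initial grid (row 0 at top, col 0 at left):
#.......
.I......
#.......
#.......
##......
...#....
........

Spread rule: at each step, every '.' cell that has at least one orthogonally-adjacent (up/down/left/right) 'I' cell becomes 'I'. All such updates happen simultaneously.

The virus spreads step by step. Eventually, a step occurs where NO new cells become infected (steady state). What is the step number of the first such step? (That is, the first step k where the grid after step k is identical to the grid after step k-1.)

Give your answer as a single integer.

Answer: 12

Derivation:
Step 0 (initial): 1 infected
Step 1: +4 new -> 5 infected
Step 2: +4 new -> 9 infected
Step 3: +4 new -> 13 infected
Step 4: +5 new -> 18 infected
Step 5: +6 new -> 24 infected
Step 6: +7 new -> 31 infected
Step 7: +8 new -> 39 infected
Step 8: +5 new -> 44 infected
Step 9: +3 new -> 47 infected
Step 10: +2 new -> 49 infected
Step 11: +1 new -> 50 infected
Step 12: +0 new -> 50 infected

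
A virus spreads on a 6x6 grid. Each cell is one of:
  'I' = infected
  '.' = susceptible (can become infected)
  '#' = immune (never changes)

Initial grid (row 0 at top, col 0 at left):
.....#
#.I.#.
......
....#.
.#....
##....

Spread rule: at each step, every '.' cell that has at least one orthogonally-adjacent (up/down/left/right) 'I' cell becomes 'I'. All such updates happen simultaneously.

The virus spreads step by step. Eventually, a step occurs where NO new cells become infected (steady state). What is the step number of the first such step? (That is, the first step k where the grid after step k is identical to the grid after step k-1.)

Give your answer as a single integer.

Answer: 8

Derivation:
Step 0 (initial): 1 infected
Step 1: +4 new -> 5 infected
Step 2: +5 new -> 10 infected
Step 3: +7 new -> 17 infected
Step 4: +4 new -> 21 infected
Step 5: +5 new -> 26 infected
Step 6: +2 new -> 28 infected
Step 7: +1 new -> 29 infected
Step 8: +0 new -> 29 infected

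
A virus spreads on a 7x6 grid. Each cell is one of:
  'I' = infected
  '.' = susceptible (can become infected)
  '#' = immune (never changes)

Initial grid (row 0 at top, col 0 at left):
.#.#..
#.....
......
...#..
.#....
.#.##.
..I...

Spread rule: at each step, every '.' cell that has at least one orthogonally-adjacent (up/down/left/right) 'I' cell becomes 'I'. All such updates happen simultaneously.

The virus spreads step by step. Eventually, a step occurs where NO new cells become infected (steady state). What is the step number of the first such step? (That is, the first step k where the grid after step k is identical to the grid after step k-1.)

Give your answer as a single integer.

Step 0 (initial): 1 infected
Step 1: +3 new -> 4 infected
Step 2: +3 new -> 7 infected
Step 3: +4 new -> 11 infected
Step 4: +5 new -> 16 infected
Step 5: +6 new -> 22 infected
Step 6: +6 new -> 28 infected
Step 7: +2 new -> 30 infected
Step 8: +2 new -> 32 infected
Step 9: +1 new -> 33 infected
Step 10: +0 new -> 33 infected

Answer: 10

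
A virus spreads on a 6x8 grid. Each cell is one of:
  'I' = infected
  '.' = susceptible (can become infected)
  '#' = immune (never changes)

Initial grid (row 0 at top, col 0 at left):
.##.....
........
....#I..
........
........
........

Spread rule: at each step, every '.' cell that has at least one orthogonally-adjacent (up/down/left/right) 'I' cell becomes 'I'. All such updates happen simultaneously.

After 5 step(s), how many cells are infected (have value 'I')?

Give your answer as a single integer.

Step 0 (initial): 1 infected
Step 1: +3 new -> 4 infected
Step 2: +7 new -> 11 infected
Step 3: +9 new -> 20 infected
Step 4: +9 new -> 29 infected
Step 5: +6 new -> 35 infected

Answer: 35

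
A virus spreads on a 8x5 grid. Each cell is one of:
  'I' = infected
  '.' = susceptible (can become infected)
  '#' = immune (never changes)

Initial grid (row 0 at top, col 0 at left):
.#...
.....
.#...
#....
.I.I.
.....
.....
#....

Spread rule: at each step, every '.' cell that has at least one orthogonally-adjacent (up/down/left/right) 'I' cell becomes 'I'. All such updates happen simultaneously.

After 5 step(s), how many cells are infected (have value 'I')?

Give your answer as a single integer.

Step 0 (initial): 2 infected
Step 1: +7 new -> 9 infected
Step 2: +8 new -> 17 infected
Step 3: +8 new -> 25 infected
Step 4: +5 new -> 30 infected
Step 5: +3 new -> 33 infected

Answer: 33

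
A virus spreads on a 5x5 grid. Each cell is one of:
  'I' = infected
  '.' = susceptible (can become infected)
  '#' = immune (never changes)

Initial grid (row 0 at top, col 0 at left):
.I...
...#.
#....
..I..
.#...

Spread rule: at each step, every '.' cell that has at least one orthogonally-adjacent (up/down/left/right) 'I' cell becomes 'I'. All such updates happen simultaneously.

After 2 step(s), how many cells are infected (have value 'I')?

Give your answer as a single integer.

Step 0 (initial): 2 infected
Step 1: +7 new -> 9 infected
Step 2: +8 new -> 17 infected

Answer: 17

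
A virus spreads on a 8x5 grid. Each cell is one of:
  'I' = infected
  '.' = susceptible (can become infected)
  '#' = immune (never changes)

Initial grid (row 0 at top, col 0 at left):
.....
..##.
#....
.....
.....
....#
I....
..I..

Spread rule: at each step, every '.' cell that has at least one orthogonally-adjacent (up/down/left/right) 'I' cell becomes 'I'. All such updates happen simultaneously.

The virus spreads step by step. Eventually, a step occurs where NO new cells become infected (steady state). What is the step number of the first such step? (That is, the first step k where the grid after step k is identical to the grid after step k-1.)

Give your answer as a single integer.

Step 0 (initial): 2 infected
Step 1: +6 new -> 8 infected
Step 2: +5 new -> 13 infected
Step 3: +5 new -> 18 infected
Step 4: +3 new -> 21 infected
Step 5: +4 new -> 25 infected
Step 6: +3 new -> 28 infected
Step 7: +3 new -> 31 infected
Step 8: +3 new -> 34 infected
Step 9: +2 new -> 36 infected
Step 10: +0 new -> 36 infected

Answer: 10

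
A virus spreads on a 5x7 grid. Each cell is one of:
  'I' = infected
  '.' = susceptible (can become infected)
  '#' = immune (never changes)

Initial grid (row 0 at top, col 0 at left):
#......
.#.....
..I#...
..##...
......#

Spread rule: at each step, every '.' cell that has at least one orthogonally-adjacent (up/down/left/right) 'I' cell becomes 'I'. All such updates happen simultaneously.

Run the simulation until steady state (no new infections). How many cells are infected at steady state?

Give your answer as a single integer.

Step 0 (initial): 1 infected
Step 1: +2 new -> 3 infected
Step 2: +4 new -> 7 infected
Step 3: +6 new -> 13 infected
Step 4: +5 new -> 18 infected
Step 5: +5 new -> 23 infected
Step 6: +4 new -> 27 infected
Step 7: +2 new -> 29 infected
Step 8: +0 new -> 29 infected

Answer: 29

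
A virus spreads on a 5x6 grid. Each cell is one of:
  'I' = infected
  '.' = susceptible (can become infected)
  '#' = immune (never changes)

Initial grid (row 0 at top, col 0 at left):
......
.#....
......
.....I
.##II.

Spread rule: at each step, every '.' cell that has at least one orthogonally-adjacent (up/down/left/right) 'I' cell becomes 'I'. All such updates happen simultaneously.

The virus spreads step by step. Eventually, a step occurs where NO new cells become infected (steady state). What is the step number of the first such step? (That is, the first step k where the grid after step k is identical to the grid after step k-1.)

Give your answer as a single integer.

Answer: 8

Derivation:
Step 0 (initial): 3 infected
Step 1: +4 new -> 7 infected
Step 2: +4 new -> 11 infected
Step 3: +5 new -> 16 infected
Step 4: +5 new -> 21 infected
Step 5: +3 new -> 24 infected
Step 6: +2 new -> 26 infected
Step 7: +1 new -> 27 infected
Step 8: +0 new -> 27 infected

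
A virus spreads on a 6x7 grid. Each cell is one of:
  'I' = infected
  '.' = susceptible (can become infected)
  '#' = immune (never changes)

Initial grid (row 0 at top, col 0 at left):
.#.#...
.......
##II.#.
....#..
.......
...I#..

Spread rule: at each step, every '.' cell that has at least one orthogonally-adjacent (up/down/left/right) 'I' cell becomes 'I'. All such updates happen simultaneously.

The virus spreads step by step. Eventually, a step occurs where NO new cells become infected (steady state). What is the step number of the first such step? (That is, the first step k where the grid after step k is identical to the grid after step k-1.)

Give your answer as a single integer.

Step 0 (initial): 3 infected
Step 1: +7 new -> 10 infected
Step 2: +7 new -> 17 infected
Step 3: +7 new -> 24 infected
Step 4: +7 new -> 31 infected
Step 5: +4 new -> 35 infected
Step 6: +0 new -> 35 infected

Answer: 6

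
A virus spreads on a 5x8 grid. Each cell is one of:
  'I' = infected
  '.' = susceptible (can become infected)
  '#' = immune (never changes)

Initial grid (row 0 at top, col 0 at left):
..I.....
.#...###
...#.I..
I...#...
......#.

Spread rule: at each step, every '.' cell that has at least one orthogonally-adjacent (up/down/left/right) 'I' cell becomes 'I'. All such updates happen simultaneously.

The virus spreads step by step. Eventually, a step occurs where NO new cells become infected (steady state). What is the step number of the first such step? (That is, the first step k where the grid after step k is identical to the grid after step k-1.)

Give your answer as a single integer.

Answer: 6

Derivation:
Step 0 (initial): 3 infected
Step 1: +9 new -> 12 infected
Step 2: +12 new -> 24 infected
Step 3: +5 new -> 29 infected
Step 4: +3 new -> 32 infected
Step 5: +1 new -> 33 infected
Step 6: +0 new -> 33 infected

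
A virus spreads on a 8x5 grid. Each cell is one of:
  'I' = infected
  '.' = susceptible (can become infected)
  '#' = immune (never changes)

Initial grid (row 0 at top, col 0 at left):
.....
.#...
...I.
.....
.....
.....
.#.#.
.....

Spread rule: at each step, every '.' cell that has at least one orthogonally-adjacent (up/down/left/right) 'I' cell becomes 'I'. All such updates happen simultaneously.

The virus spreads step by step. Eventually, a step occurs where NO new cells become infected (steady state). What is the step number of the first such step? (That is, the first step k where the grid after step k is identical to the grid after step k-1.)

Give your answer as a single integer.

Answer: 9

Derivation:
Step 0 (initial): 1 infected
Step 1: +4 new -> 5 infected
Step 2: +7 new -> 12 infected
Step 3: +7 new -> 19 infected
Step 4: +6 new -> 25 infected
Step 5: +5 new -> 30 infected
Step 6: +3 new -> 33 infected
Step 7: +3 new -> 36 infected
Step 8: +1 new -> 37 infected
Step 9: +0 new -> 37 infected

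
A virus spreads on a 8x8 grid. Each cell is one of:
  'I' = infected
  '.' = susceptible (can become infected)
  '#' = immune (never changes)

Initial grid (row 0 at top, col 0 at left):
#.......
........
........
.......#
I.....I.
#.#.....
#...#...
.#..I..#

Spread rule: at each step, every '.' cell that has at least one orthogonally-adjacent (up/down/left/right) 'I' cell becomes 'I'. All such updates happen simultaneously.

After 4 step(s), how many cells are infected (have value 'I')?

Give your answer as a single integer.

Answer: 45

Derivation:
Step 0 (initial): 3 infected
Step 1: +8 new -> 11 infected
Step 2: +14 new -> 25 infected
Step 3: +13 new -> 38 infected
Step 4: +7 new -> 45 infected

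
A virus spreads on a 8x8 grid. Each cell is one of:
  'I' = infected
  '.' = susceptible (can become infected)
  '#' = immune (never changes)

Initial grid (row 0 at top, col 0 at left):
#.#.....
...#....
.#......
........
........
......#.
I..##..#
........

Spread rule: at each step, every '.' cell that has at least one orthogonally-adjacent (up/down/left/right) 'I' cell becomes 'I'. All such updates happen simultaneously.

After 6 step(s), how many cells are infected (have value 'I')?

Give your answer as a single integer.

Answer: 28

Derivation:
Step 0 (initial): 1 infected
Step 1: +3 new -> 4 infected
Step 2: +4 new -> 8 infected
Step 3: +4 new -> 12 infected
Step 4: +5 new -> 17 infected
Step 5: +5 new -> 22 infected
Step 6: +6 new -> 28 infected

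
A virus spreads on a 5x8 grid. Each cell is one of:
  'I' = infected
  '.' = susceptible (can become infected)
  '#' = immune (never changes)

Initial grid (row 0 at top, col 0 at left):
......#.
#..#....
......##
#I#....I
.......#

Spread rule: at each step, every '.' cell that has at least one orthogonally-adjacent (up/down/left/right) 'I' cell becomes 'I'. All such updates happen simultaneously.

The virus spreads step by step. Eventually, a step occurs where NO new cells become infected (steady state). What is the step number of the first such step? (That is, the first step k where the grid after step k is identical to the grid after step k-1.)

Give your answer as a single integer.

Answer: 8

Derivation:
Step 0 (initial): 2 infected
Step 1: +3 new -> 5 infected
Step 2: +7 new -> 12 infected
Step 3: +7 new -> 19 infected
Step 4: +6 new -> 25 infected
Step 5: +4 new -> 29 infected
Step 6: +2 new -> 31 infected
Step 7: +1 new -> 32 infected
Step 8: +0 new -> 32 infected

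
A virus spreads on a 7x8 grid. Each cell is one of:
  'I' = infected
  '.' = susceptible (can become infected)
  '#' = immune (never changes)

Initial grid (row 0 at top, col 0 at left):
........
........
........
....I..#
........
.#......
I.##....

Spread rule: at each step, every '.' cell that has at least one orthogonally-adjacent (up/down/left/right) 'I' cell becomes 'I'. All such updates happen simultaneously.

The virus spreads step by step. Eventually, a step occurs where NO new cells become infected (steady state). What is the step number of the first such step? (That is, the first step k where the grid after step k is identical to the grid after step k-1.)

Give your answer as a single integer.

Step 0 (initial): 2 infected
Step 1: +6 new -> 8 infected
Step 2: +9 new -> 17 infected
Step 3: +13 new -> 30 infected
Step 4: +11 new -> 41 infected
Step 5: +7 new -> 48 infected
Step 6: +4 new -> 52 infected
Step 7: +0 new -> 52 infected

Answer: 7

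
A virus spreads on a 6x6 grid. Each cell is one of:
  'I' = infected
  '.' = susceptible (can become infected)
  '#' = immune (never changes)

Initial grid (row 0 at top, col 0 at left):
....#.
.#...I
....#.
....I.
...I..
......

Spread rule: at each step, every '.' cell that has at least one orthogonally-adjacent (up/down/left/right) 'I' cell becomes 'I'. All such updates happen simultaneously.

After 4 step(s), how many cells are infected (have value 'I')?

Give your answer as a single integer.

Step 0 (initial): 3 infected
Step 1: +8 new -> 11 infected
Step 2: +7 new -> 18 infected
Step 3: +7 new -> 25 infected
Step 4: +4 new -> 29 infected

Answer: 29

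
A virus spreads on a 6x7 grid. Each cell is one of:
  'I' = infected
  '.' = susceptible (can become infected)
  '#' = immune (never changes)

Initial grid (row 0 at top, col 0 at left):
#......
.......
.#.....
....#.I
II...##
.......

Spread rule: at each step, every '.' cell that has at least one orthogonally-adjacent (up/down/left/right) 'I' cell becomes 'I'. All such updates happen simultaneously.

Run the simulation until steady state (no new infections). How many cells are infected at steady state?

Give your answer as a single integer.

Answer: 37

Derivation:
Step 0 (initial): 3 infected
Step 1: +7 new -> 10 infected
Step 2: +6 new -> 16 infected
Step 3: +8 new -> 24 infected
Step 4: +6 new -> 30 infected
Step 5: +5 new -> 35 infected
Step 6: +2 new -> 37 infected
Step 7: +0 new -> 37 infected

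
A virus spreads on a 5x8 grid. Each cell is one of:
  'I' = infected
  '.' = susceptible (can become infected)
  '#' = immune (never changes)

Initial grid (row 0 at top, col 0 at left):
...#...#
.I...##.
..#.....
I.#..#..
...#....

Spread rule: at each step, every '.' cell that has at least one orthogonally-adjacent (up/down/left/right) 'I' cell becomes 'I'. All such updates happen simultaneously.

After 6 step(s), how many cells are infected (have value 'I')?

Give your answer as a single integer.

Step 0 (initial): 2 infected
Step 1: +7 new -> 9 infected
Step 2: +4 new -> 13 infected
Step 3: +3 new -> 16 infected
Step 4: +3 new -> 19 infected
Step 5: +3 new -> 22 infected
Step 6: +3 new -> 25 infected

Answer: 25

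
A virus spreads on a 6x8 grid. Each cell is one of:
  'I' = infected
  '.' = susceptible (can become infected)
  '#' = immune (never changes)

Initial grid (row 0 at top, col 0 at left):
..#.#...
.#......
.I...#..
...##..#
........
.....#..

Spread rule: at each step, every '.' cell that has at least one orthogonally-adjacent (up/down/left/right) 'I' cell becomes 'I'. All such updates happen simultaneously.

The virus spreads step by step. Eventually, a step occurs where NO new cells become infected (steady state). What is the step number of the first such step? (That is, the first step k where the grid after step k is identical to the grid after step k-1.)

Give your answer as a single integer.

Answer: 10

Derivation:
Step 0 (initial): 1 infected
Step 1: +3 new -> 4 infected
Step 2: +6 new -> 10 infected
Step 3: +6 new -> 16 infected
Step 4: +6 new -> 22 infected
Step 5: +3 new -> 25 infected
Step 6: +4 new -> 29 infected
Step 7: +5 new -> 34 infected
Step 8: +5 new -> 39 infected
Step 9: +1 new -> 40 infected
Step 10: +0 new -> 40 infected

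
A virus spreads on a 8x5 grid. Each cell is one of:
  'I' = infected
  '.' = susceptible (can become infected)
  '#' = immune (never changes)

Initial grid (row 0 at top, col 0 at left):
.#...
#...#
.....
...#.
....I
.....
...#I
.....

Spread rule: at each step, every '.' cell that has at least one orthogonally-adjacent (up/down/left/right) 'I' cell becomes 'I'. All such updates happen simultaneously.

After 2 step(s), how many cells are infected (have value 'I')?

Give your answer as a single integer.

Answer: 10

Derivation:
Step 0 (initial): 2 infected
Step 1: +4 new -> 6 infected
Step 2: +4 new -> 10 infected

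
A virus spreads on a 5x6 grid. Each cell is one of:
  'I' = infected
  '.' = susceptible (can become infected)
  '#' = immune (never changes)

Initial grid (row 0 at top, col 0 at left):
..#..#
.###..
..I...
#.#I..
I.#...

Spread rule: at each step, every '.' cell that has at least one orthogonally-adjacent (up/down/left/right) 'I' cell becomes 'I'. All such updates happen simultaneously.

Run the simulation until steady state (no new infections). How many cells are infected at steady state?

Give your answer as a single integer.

Answer: 22

Derivation:
Step 0 (initial): 3 infected
Step 1: +5 new -> 8 infected
Step 2: +5 new -> 13 infected
Step 3: +4 new -> 17 infected
Step 4: +3 new -> 20 infected
Step 5: +2 new -> 22 infected
Step 6: +0 new -> 22 infected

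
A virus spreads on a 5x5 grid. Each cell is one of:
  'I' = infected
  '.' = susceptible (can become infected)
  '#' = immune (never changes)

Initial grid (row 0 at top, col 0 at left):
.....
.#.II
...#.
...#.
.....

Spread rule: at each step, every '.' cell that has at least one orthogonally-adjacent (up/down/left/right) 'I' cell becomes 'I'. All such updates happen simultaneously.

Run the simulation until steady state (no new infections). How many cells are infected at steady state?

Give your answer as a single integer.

Step 0 (initial): 2 infected
Step 1: +4 new -> 6 infected
Step 2: +3 new -> 9 infected
Step 3: +4 new -> 13 infected
Step 4: +5 new -> 18 infected
Step 5: +3 new -> 21 infected
Step 6: +1 new -> 22 infected
Step 7: +0 new -> 22 infected

Answer: 22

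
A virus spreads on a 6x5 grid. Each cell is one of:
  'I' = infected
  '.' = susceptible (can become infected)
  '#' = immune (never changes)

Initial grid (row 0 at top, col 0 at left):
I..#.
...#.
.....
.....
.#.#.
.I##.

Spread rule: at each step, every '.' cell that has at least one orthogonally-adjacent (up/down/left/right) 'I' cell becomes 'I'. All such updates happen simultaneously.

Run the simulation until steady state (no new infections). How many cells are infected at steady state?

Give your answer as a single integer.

Answer: 24

Derivation:
Step 0 (initial): 2 infected
Step 1: +3 new -> 5 infected
Step 2: +4 new -> 9 infected
Step 3: +3 new -> 12 infected
Step 4: +2 new -> 14 infected
Step 5: +2 new -> 16 infected
Step 6: +3 new -> 19 infected
Step 7: +2 new -> 21 infected
Step 8: +2 new -> 23 infected
Step 9: +1 new -> 24 infected
Step 10: +0 new -> 24 infected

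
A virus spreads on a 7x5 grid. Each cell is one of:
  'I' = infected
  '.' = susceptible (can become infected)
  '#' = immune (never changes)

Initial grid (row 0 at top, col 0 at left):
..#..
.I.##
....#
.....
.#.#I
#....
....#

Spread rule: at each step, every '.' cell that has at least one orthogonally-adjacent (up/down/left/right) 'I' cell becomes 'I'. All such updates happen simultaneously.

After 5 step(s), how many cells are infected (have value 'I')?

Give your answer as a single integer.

Step 0 (initial): 2 infected
Step 1: +6 new -> 8 infected
Step 2: +6 new -> 14 infected
Step 3: +5 new -> 19 infected
Step 4: +4 new -> 23 infected
Step 5: +1 new -> 24 infected

Answer: 24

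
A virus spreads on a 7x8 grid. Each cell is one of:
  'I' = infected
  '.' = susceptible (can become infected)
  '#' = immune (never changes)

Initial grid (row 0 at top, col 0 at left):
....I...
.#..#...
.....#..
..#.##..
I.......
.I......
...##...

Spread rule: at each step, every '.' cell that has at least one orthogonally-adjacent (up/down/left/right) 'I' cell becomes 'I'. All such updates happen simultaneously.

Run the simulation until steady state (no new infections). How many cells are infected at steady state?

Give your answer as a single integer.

Answer: 48

Derivation:
Step 0 (initial): 3 infected
Step 1: +7 new -> 10 infected
Step 2: +10 new -> 20 infected
Step 3: +9 new -> 29 infected
Step 4: +8 new -> 37 infected
Step 5: +5 new -> 42 infected
Step 6: +4 new -> 46 infected
Step 7: +2 new -> 48 infected
Step 8: +0 new -> 48 infected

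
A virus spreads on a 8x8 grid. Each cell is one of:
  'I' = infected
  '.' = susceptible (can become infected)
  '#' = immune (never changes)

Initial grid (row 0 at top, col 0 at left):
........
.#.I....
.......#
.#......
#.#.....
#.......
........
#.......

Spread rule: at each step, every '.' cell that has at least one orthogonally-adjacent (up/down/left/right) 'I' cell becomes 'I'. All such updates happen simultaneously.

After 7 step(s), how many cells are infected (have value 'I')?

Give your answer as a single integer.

Step 0 (initial): 1 infected
Step 1: +4 new -> 5 infected
Step 2: +6 new -> 11 infected
Step 3: +8 new -> 19 infected
Step 4: +8 new -> 27 infected
Step 5: +8 new -> 35 infected
Step 6: +7 new -> 42 infected
Step 7: +7 new -> 49 infected

Answer: 49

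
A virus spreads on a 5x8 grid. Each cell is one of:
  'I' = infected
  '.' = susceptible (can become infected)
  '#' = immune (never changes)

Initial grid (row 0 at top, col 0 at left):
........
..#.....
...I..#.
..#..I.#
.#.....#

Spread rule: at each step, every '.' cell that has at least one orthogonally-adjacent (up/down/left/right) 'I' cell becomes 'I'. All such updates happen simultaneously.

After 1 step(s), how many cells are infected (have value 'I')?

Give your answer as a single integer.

Step 0 (initial): 2 infected
Step 1: +8 new -> 10 infected

Answer: 10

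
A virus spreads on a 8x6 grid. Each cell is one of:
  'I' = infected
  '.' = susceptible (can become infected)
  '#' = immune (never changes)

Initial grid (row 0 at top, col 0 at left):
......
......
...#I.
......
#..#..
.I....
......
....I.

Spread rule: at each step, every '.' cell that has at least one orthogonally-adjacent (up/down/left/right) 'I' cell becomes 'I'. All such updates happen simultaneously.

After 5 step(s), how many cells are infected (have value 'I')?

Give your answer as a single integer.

Answer: 44

Derivation:
Step 0 (initial): 3 infected
Step 1: +10 new -> 13 infected
Step 2: +16 new -> 29 infected
Step 3: +9 new -> 38 infected
Step 4: +4 new -> 42 infected
Step 5: +2 new -> 44 infected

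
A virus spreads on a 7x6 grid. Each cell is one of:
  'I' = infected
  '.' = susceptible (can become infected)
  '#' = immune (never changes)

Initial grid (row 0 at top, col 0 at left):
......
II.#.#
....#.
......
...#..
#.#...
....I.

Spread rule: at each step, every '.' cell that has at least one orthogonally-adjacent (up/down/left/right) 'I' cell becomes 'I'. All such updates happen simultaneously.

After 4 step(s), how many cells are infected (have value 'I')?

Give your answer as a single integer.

Step 0 (initial): 3 infected
Step 1: +8 new -> 11 infected
Step 2: +8 new -> 19 infected
Step 3: +8 new -> 27 infected
Step 4: +6 new -> 33 infected

Answer: 33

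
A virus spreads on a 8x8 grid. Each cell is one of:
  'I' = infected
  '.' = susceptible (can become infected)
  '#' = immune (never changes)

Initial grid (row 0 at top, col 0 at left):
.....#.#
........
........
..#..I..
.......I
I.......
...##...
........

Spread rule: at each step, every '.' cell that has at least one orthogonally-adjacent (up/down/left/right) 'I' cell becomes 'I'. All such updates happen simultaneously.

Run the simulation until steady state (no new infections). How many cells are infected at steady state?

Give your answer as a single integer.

Step 0 (initial): 3 infected
Step 1: +10 new -> 13 infected
Step 2: +14 new -> 27 infected
Step 3: +15 new -> 42 infected
Step 4: +9 new -> 51 infected
Step 5: +6 new -> 57 infected
Step 6: +2 new -> 59 infected
Step 7: +0 new -> 59 infected

Answer: 59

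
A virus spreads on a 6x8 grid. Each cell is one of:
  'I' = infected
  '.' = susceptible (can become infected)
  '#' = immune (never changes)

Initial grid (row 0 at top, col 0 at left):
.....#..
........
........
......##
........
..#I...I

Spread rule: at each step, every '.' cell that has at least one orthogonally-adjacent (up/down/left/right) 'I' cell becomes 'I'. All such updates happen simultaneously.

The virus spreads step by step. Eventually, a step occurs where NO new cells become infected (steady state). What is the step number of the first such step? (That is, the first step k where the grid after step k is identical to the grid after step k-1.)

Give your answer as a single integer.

Answer: 10

Derivation:
Step 0 (initial): 2 infected
Step 1: +4 new -> 6 infected
Step 2: +5 new -> 11 infected
Step 3: +5 new -> 16 infected
Step 4: +7 new -> 23 infected
Step 5: +7 new -> 30 infected
Step 6: +6 new -> 36 infected
Step 7: +4 new -> 40 infected
Step 8: +3 new -> 43 infected
Step 9: +1 new -> 44 infected
Step 10: +0 new -> 44 infected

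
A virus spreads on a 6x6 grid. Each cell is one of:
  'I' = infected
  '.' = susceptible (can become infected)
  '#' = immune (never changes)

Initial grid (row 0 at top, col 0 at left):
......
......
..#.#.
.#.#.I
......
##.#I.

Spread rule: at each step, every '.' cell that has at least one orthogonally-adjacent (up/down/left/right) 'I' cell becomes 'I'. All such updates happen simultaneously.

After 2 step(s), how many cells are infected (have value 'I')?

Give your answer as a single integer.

Step 0 (initial): 2 infected
Step 1: +5 new -> 7 infected
Step 2: +2 new -> 9 infected

Answer: 9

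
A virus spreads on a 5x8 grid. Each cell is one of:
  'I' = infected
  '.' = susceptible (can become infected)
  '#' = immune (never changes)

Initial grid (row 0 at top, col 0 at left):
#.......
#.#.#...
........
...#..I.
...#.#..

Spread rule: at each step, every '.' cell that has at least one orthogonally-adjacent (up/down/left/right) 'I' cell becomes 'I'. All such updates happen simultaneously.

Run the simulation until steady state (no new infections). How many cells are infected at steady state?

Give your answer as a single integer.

Answer: 33

Derivation:
Step 0 (initial): 1 infected
Step 1: +4 new -> 5 infected
Step 2: +5 new -> 10 infected
Step 3: +5 new -> 15 infected
Step 4: +3 new -> 18 infected
Step 5: +3 new -> 21 infected
Step 6: +3 new -> 24 infected
Step 7: +5 new -> 29 infected
Step 8: +3 new -> 32 infected
Step 9: +1 new -> 33 infected
Step 10: +0 new -> 33 infected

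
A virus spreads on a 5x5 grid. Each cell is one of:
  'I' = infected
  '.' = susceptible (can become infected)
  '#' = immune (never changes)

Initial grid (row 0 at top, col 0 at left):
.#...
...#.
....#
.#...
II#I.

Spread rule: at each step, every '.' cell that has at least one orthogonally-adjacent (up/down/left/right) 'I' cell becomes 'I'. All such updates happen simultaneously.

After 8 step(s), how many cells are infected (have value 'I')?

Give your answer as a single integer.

Answer: 20

Derivation:
Step 0 (initial): 3 infected
Step 1: +3 new -> 6 infected
Step 2: +4 new -> 10 infected
Step 3: +3 new -> 13 infected
Step 4: +3 new -> 16 infected
Step 5: +1 new -> 17 infected
Step 6: +1 new -> 18 infected
Step 7: +1 new -> 19 infected
Step 8: +1 new -> 20 infected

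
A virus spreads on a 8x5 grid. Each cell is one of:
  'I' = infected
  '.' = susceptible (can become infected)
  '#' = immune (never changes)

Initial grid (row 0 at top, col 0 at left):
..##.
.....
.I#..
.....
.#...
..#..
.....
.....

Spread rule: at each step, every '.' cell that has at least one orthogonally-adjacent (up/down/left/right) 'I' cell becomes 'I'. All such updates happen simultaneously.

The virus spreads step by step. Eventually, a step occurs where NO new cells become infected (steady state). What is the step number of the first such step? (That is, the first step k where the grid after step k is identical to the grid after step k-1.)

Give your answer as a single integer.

Answer: 9

Derivation:
Step 0 (initial): 1 infected
Step 1: +3 new -> 4 infected
Step 2: +5 new -> 9 infected
Step 3: +5 new -> 14 infected
Step 4: +5 new -> 19 infected
Step 5: +6 new -> 25 infected
Step 6: +4 new -> 29 infected
Step 7: +4 new -> 33 infected
Step 8: +2 new -> 35 infected
Step 9: +0 new -> 35 infected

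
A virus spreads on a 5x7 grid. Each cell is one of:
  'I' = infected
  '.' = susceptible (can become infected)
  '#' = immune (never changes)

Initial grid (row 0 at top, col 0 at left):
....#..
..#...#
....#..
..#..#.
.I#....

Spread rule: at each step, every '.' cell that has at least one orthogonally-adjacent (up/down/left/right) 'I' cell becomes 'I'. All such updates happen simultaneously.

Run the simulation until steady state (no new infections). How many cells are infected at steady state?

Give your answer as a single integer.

Step 0 (initial): 1 infected
Step 1: +2 new -> 3 infected
Step 2: +2 new -> 5 infected
Step 3: +3 new -> 8 infected
Step 4: +3 new -> 11 infected
Step 5: +4 new -> 15 infected
Step 6: +4 new -> 19 infected
Step 7: +2 new -> 21 infected
Step 8: +3 new -> 24 infected
Step 9: +3 new -> 27 infected
Step 10: +1 new -> 28 infected
Step 11: +0 new -> 28 infected

Answer: 28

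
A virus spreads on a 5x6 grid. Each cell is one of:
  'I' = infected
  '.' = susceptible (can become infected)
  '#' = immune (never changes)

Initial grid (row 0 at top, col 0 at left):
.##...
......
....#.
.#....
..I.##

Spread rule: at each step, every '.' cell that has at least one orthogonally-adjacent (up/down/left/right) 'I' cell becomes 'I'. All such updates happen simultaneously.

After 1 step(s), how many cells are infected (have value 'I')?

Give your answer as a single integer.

Answer: 4

Derivation:
Step 0 (initial): 1 infected
Step 1: +3 new -> 4 infected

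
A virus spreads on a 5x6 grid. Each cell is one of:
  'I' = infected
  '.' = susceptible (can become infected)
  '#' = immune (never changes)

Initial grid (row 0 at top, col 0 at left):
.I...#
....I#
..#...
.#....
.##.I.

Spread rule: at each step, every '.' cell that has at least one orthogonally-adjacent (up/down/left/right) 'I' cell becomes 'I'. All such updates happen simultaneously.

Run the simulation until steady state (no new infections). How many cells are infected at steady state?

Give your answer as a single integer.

Step 0 (initial): 3 infected
Step 1: +9 new -> 12 infected
Step 2: +8 new -> 20 infected
Step 3: +2 new -> 22 infected
Step 4: +1 new -> 23 infected
Step 5: +1 new -> 24 infected
Step 6: +0 new -> 24 infected

Answer: 24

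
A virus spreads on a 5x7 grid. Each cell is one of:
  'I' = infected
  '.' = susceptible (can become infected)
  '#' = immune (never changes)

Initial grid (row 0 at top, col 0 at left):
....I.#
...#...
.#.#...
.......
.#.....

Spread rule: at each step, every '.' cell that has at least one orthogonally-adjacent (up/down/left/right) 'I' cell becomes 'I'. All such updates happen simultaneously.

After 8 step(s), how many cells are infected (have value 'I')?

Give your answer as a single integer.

Step 0 (initial): 1 infected
Step 1: +3 new -> 4 infected
Step 2: +3 new -> 7 infected
Step 3: +5 new -> 12 infected
Step 4: +7 new -> 19 infected
Step 5: +5 new -> 24 infected
Step 6: +4 new -> 28 infected
Step 7: +1 new -> 29 infected
Step 8: +1 new -> 30 infected

Answer: 30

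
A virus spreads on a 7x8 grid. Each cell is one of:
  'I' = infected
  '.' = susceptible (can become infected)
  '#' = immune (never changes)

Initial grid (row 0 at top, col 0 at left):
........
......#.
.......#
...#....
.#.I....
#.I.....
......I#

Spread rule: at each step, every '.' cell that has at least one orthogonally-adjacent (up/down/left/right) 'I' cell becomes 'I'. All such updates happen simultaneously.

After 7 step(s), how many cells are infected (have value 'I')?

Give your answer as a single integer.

Step 0 (initial): 3 infected
Step 1: +7 new -> 10 infected
Step 2: +10 new -> 20 infected
Step 3: +7 new -> 27 infected
Step 4: +8 new -> 35 infected
Step 5: +7 new -> 42 infected
Step 6: +4 new -> 46 infected
Step 7: +2 new -> 48 infected

Answer: 48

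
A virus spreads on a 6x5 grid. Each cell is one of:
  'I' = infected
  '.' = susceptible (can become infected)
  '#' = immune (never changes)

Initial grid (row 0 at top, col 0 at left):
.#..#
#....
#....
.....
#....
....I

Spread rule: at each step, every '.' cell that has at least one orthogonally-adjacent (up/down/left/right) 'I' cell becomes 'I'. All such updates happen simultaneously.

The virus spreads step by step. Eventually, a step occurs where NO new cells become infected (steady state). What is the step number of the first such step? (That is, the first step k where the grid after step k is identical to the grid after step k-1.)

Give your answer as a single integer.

Step 0 (initial): 1 infected
Step 1: +2 new -> 3 infected
Step 2: +3 new -> 6 infected
Step 3: +4 new -> 10 infected
Step 4: +5 new -> 15 infected
Step 5: +3 new -> 18 infected
Step 6: +4 new -> 22 infected
Step 7: +2 new -> 24 infected
Step 8: +0 new -> 24 infected

Answer: 8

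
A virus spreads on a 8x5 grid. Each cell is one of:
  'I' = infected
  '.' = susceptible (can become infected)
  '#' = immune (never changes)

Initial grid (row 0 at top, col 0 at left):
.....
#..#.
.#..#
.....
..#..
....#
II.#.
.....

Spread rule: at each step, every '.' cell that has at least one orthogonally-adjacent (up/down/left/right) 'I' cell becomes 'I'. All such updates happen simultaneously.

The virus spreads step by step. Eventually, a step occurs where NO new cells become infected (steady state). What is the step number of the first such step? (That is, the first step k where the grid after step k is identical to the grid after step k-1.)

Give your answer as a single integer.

Answer: 11

Derivation:
Step 0 (initial): 2 infected
Step 1: +5 new -> 7 infected
Step 2: +4 new -> 11 infected
Step 3: +4 new -> 15 infected
Step 4: +4 new -> 19 infected
Step 5: +4 new -> 23 infected
Step 6: +3 new -> 26 infected
Step 7: +2 new -> 28 infected
Step 8: +2 new -> 30 infected
Step 9: +2 new -> 32 infected
Step 10: +1 new -> 33 infected
Step 11: +0 new -> 33 infected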